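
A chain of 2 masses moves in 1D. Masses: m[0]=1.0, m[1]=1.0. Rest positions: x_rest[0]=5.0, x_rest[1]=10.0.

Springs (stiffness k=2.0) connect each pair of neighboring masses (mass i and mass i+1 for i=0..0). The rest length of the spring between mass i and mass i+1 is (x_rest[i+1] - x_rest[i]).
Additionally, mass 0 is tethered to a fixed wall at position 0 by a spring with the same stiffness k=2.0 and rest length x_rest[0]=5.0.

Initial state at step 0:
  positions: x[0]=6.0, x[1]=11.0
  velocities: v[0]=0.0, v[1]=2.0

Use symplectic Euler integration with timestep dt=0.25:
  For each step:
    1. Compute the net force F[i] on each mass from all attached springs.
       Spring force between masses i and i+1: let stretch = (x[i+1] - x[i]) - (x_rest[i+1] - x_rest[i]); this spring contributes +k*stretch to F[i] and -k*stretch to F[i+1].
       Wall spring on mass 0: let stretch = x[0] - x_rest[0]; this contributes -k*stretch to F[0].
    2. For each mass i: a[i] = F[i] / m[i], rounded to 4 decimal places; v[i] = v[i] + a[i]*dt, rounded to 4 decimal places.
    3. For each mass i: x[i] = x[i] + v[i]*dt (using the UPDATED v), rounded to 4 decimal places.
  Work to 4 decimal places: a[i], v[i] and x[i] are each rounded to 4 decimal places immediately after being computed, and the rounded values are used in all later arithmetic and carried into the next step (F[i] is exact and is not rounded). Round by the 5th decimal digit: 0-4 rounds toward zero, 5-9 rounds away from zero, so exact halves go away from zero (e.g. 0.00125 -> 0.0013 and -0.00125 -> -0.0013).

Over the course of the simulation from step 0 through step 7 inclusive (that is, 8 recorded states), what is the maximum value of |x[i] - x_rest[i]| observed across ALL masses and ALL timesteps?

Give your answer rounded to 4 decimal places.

Answer: 2.2686

Derivation:
Step 0: x=[6.0000 11.0000] v=[0.0000 2.0000]
Step 1: x=[5.8750 11.5000] v=[-0.5000 2.0000]
Step 2: x=[5.7188 11.9219] v=[-0.6250 1.6875]
Step 3: x=[5.6231 12.1934] v=[-0.3829 1.0860]
Step 4: x=[5.6458 12.2686] v=[0.0907 0.3009]
Step 5: x=[5.7906 12.1410] v=[0.5792 -0.5105]
Step 6: x=[6.0054 11.8446] v=[0.8591 -1.1857]
Step 7: x=[6.1994 11.4433] v=[0.7760 -1.6053]
Max displacement = 2.2686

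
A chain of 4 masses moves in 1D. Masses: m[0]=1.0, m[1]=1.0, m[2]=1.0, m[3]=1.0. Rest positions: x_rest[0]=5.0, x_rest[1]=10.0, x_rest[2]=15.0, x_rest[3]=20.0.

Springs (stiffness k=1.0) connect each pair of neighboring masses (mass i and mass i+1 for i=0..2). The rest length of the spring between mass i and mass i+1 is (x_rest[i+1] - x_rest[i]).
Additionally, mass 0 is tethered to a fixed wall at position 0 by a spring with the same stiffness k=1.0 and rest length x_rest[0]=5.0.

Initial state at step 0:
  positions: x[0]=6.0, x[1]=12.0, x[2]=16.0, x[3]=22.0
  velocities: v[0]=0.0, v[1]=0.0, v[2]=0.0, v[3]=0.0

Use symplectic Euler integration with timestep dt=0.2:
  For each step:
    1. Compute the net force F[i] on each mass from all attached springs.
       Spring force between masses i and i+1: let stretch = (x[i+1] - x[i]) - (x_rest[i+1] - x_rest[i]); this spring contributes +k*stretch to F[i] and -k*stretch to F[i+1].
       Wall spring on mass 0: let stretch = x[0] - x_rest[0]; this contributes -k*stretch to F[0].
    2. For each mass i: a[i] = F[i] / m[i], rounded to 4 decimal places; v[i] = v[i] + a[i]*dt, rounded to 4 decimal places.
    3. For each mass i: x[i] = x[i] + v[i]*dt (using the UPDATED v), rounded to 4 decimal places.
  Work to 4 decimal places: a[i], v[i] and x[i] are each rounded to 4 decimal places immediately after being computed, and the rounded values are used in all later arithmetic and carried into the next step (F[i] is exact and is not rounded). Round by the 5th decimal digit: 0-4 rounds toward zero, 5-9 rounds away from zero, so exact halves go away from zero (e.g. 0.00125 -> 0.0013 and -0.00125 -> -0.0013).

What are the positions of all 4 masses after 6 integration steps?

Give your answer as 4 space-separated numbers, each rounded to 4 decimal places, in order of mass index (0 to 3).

Answer: 5.8251 10.8875 17.0111 21.4459

Derivation:
Step 0: x=[6.0000 12.0000 16.0000 22.0000] v=[0.0000 0.0000 0.0000 0.0000]
Step 1: x=[6.0000 11.9200 16.0800 21.9600] v=[0.0000 -0.4000 0.4000 -0.2000]
Step 2: x=[5.9968 11.7696 16.2288 21.8848] v=[-0.0160 -0.7520 0.7440 -0.3760]
Step 3: x=[5.9846 11.5667 16.4255 21.7834] v=[-0.0608 -1.0147 0.9834 -0.5072]
Step 4: x=[5.9563 11.3348 16.6421 21.6676] v=[-0.1413 -1.1594 1.0832 -0.5788]
Step 5: x=[5.9049 11.1001 16.8475 21.5508] v=[-0.2569 -1.1736 1.0268 -0.5839]
Step 6: x=[5.8251 10.8875 17.0111 21.4459] v=[-0.3988 -1.0632 0.8180 -0.5246]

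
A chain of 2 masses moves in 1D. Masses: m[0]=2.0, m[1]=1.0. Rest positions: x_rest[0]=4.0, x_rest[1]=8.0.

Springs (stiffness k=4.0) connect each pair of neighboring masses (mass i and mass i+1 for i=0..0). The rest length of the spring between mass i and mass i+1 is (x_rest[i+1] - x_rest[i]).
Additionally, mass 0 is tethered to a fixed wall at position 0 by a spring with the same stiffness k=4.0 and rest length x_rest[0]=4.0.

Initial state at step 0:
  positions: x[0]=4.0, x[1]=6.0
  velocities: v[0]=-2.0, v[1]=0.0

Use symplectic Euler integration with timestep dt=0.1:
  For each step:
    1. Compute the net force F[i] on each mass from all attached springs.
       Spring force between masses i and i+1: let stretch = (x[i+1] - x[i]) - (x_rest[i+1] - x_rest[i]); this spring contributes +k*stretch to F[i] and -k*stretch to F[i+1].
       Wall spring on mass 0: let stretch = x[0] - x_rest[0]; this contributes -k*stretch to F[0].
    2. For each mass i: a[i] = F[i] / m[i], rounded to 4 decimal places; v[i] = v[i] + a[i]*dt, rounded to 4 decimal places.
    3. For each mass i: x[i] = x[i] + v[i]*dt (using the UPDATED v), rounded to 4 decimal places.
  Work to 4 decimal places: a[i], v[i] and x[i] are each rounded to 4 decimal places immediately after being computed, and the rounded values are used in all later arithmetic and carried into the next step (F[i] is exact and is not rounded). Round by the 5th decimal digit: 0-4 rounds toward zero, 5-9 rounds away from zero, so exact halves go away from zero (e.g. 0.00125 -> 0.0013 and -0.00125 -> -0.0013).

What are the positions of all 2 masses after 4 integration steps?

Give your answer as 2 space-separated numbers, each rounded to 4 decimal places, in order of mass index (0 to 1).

Step 0: x=[4.0000 6.0000] v=[-2.0000 0.0000]
Step 1: x=[3.7600 6.0800] v=[-2.4000 0.8000]
Step 2: x=[3.4912 6.2272] v=[-2.6880 1.4720]
Step 3: x=[3.2073 6.4250] v=[-2.8390 1.9776]
Step 4: x=[2.9236 6.6541] v=[-2.8369 2.2905]

Answer: 2.9236 6.6541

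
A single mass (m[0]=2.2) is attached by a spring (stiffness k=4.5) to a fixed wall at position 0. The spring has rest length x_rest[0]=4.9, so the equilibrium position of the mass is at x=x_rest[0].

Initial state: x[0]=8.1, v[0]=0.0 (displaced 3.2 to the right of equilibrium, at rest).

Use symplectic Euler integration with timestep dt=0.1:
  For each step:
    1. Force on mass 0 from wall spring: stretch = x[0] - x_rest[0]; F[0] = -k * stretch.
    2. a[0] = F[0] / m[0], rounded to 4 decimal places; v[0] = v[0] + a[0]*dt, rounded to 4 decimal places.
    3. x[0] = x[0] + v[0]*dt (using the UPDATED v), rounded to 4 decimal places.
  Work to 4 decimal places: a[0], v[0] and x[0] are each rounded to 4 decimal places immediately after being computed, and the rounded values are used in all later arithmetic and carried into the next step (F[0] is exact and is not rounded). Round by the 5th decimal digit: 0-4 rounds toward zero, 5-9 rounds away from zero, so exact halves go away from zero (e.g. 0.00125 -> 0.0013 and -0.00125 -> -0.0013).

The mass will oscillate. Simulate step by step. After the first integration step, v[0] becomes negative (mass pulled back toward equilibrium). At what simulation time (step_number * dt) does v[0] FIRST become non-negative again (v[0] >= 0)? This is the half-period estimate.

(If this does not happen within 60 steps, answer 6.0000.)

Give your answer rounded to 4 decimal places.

Answer: 2.2000

Derivation:
Step 0: x=[8.1000] v=[0.0000]
Step 1: x=[8.0345] v=[-0.6546]
Step 2: x=[7.9049] v=[-1.2958]
Step 3: x=[7.7139] v=[-1.9104]
Step 4: x=[7.4653] v=[-2.4860]
Step 5: x=[7.1642] v=[-3.0107]
Step 6: x=[6.8168] v=[-3.4738]
Step 7: x=[6.4302] v=[-3.8659]
Step 8: x=[6.0123] v=[-4.1789]
Step 9: x=[5.5717] v=[-4.4064]
Step 10: x=[5.1173] v=[-4.5438]
Step 11: x=[4.6585] v=[-4.5883]
Step 12: x=[4.2046] v=[-4.5389]
Step 13: x=[3.7649] v=[-4.3967]
Step 14: x=[3.3485] v=[-4.1645]
Step 15: x=[2.9638] v=[-3.8472]
Step 16: x=[2.6187] v=[-3.4512]
Step 17: x=[2.3202] v=[-2.9846]
Step 18: x=[2.0745] v=[-2.4569]
Step 19: x=[1.8866] v=[-1.8790]
Step 20: x=[1.7603] v=[-1.2626]
Step 21: x=[1.6983] v=[-0.6204]
Step 22: x=[1.7018] v=[0.0345]
First v>=0 after going negative at step 22, time=2.2000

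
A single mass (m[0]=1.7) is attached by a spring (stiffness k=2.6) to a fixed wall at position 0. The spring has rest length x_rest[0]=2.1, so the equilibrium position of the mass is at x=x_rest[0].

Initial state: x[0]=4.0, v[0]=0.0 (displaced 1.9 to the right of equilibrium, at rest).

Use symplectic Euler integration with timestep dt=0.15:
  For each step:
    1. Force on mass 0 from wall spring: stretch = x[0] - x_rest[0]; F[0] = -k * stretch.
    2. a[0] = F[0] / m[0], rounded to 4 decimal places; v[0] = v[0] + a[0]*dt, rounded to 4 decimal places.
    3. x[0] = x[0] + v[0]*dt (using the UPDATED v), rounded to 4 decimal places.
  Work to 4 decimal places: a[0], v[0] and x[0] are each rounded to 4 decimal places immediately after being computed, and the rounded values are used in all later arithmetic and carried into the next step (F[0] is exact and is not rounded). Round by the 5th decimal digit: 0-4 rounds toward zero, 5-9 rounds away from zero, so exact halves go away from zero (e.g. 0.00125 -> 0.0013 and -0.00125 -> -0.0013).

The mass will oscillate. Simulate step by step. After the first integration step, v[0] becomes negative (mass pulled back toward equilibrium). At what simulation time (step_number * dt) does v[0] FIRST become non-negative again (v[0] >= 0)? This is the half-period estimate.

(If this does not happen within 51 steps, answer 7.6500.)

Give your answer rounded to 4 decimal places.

Answer: 2.5500

Derivation:
Step 0: x=[4.0000] v=[0.0000]
Step 1: x=[3.9346] v=[-0.4359]
Step 2: x=[3.8061] v=[-0.8568]
Step 3: x=[3.6189] v=[-1.2482]
Step 4: x=[3.3794] v=[-1.5967]
Step 5: x=[3.0959] v=[-1.8902]
Step 6: x=[2.7781] v=[-2.1187]
Step 7: x=[2.4370] v=[-2.2743]
Step 8: x=[2.0843] v=[-2.3516]
Step 9: x=[1.7321] v=[-2.3480]
Step 10: x=[1.3926] v=[-2.2636]
Step 11: x=[1.0774] v=[-2.1013]
Step 12: x=[0.7974] v=[-1.8667]
Step 13: x=[0.5622] v=[-1.5679]
Step 14: x=[0.3799] v=[-1.2151]
Step 15: x=[0.2568] v=[-0.8205]
Step 16: x=[0.1971] v=[-0.3977]
Step 17: x=[0.2029] v=[0.0388]
First v>=0 after going negative at step 17, time=2.5500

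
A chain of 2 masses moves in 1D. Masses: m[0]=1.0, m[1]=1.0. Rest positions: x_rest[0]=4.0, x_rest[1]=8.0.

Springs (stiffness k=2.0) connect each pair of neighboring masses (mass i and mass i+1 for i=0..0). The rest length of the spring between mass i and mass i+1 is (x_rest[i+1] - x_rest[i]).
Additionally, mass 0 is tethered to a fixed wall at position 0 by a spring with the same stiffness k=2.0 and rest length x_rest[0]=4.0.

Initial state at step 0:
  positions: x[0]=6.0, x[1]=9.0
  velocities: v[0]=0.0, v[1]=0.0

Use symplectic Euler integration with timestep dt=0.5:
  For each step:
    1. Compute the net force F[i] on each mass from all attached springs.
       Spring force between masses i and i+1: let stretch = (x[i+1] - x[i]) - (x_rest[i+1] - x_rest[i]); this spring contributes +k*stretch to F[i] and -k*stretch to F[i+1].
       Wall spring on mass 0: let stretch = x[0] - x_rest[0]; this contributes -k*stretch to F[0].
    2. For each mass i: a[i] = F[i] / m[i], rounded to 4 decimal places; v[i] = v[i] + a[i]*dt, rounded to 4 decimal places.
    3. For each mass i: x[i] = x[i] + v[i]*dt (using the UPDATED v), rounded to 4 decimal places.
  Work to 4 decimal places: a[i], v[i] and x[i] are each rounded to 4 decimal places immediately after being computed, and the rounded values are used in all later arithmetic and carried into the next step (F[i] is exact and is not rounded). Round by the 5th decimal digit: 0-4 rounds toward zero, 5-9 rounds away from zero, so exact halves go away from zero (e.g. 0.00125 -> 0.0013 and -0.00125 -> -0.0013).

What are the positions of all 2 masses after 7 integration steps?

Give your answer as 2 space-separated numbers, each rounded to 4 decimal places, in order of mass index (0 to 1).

Answer: 1.8203 7.0860

Derivation:
Step 0: x=[6.0000 9.0000] v=[0.0000 0.0000]
Step 1: x=[4.5000 9.5000] v=[-3.0000 1.0000]
Step 2: x=[3.2500 9.5000] v=[-2.5000 0.0000]
Step 3: x=[3.5000 8.3750] v=[0.5000 -2.2500]
Step 4: x=[4.4375 6.8125] v=[1.8750 -3.1250]
Step 5: x=[4.3438 6.0625] v=[-0.1875 -1.5000]
Step 6: x=[2.9375 6.4532] v=[-2.8126 0.7813]
Step 7: x=[1.8203 7.0860] v=[-2.2344 1.2656]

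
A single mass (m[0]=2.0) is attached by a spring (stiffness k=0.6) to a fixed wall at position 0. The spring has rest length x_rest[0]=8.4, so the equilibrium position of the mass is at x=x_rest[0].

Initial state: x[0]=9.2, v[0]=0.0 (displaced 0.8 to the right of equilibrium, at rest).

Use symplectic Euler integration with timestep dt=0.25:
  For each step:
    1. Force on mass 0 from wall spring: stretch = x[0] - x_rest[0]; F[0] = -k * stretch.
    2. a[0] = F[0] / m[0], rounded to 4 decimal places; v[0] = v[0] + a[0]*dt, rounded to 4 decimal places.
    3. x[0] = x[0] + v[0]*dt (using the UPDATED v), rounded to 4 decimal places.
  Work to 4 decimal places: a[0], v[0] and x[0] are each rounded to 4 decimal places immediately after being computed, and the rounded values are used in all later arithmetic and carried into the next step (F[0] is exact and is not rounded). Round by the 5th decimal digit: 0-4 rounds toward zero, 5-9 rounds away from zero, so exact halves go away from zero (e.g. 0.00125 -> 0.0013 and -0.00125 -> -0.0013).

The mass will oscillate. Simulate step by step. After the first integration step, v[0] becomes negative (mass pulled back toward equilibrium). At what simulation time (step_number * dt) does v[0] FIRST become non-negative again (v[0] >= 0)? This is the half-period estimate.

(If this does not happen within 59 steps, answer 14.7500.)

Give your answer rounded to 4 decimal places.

Step 0: x=[9.2000] v=[0.0000]
Step 1: x=[9.1850] v=[-0.0600]
Step 2: x=[9.1553] v=[-0.1189]
Step 3: x=[9.1114] v=[-0.1756]
Step 4: x=[9.0542] v=[-0.2290]
Step 5: x=[8.9847] v=[-0.2781]
Step 6: x=[8.9042] v=[-0.3220]
Step 7: x=[8.8143] v=[-0.3598]
Step 8: x=[8.7166] v=[-0.3909]
Step 9: x=[8.6129] v=[-0.4147]
Step 10: x=[8.5052] v=[-0.4307]
Step 11: x=[8.3956] v=[-0.4386]
Step 12: x=[8.2860] v=[-0.4383]
Step 13: x=[8.1786] v=[-0.4298]
Step 14: x=[8.0753] v=[-0.4132]
Step 15: x=[7.9781] v=[-0.3889]
Step 16: x=[7.8888] v=[-0.3573]
Step 17: x=[7.8091] v=[-0.3190]
Step 18: x=[7.7404] v=[-0.2747]
Step 19: x=[7.6841] v=[-0.2252]
Step 20: x=[7.6412] v=[-0.1715]
Step 21: x=[7.6126] v=[-0.1146]
Step 22: x=[7.5987] v=[-0.0556]
Step 23: x=[7.5998] v=[0.0045]
First v>=0 after going negative at step 23, time=5.7500

Answer: 5.7500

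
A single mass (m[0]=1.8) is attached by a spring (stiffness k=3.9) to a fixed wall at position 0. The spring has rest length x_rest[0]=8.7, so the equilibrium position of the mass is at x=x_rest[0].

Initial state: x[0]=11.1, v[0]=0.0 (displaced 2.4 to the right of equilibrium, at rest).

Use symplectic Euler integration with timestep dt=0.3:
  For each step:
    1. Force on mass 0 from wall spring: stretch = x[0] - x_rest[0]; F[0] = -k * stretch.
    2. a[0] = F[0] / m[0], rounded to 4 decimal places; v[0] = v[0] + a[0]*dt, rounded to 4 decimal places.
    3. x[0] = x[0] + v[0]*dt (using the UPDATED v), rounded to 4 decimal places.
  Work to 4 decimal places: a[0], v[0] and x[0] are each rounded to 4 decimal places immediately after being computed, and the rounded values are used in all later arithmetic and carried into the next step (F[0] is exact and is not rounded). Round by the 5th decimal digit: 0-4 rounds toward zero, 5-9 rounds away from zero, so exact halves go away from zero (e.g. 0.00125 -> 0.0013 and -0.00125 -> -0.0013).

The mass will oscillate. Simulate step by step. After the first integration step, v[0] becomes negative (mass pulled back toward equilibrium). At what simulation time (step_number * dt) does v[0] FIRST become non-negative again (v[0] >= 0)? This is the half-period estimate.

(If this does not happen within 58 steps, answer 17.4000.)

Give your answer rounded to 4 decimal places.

Step 0: x=[11.1000] v=[0.0000]
Step 1: x=[10.6320] v=[-1.5600]
Step 2: x=[9.7873] v=[-2.8158]
Step 3: x=[8.7306] v=[-3.5225]
Step 4: x=[7.6679] v=[-3.5424]
Step 5: x=[6.8065] v=[-2.8715]
Step 6: x=[6.3143] v=[-1.6407]
Step 7: x=[6.2873] v=[-0.0900]
Step 8: x=[6.7308] v=[1.4783]
First v>=0 after going negative at step 8, time=2.4000

Answer: 2.4000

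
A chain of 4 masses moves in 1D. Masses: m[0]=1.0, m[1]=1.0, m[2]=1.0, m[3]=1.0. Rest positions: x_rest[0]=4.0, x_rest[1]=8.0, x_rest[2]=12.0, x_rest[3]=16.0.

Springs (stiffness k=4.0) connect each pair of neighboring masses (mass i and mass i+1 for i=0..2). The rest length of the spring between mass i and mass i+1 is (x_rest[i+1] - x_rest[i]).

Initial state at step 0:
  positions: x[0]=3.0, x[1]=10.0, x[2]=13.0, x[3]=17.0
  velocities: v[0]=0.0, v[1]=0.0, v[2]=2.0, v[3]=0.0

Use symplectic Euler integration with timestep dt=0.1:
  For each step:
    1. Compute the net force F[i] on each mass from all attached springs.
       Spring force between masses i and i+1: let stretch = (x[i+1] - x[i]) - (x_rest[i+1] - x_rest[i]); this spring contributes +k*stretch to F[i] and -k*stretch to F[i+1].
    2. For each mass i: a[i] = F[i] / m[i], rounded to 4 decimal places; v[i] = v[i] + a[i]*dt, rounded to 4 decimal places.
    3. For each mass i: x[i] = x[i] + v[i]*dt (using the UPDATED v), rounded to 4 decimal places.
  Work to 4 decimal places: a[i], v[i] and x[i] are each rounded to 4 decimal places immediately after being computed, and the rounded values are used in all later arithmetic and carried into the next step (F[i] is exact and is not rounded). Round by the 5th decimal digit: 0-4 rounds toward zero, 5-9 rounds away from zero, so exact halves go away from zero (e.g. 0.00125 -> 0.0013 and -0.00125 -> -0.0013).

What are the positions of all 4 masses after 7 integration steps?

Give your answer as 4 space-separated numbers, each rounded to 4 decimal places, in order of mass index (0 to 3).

Step 0: x=[3.0000 10.0000 13.0000 17.0000] v=[0.0000 0.0000 2.0000 0.0000]
Step 1: x=[3.1200 9.8400 13.2400 17.0000] v=[1.2000 -1.6000 2.4000 0.0000]
Step 2: x=[3.3488 9.5472 13.4944 17.0096] v=[2.2880 -2.9280 2.5440 0.0960]
Step 3: x=[3.6655 9.1644 13.7315 17.0386] v=[3.1674 -3.8285 2.3712 0.2899]
Step 4: x=[4.0422 8.7443 13.9182 17.0953] v=[3.7670 -4.2012 1.8672 0.5671]
Step 5: x=[4.4470 8.3431 14.0251 17.1849] v=[4.0478 -4.0125 1.0685 0.8963]
Step 6: x=[4.8476 8.0133 14.0311 17.3081] v=[4.0062 -3.2981 0.0596 1.2324]
Step 7: x=[5.2149 7.7976 13.9274 17.4603] v=[3.6725 -2.1573 -1.0367 1.5216]

Answer: 5.2149 7.7976 13.9274 17.4603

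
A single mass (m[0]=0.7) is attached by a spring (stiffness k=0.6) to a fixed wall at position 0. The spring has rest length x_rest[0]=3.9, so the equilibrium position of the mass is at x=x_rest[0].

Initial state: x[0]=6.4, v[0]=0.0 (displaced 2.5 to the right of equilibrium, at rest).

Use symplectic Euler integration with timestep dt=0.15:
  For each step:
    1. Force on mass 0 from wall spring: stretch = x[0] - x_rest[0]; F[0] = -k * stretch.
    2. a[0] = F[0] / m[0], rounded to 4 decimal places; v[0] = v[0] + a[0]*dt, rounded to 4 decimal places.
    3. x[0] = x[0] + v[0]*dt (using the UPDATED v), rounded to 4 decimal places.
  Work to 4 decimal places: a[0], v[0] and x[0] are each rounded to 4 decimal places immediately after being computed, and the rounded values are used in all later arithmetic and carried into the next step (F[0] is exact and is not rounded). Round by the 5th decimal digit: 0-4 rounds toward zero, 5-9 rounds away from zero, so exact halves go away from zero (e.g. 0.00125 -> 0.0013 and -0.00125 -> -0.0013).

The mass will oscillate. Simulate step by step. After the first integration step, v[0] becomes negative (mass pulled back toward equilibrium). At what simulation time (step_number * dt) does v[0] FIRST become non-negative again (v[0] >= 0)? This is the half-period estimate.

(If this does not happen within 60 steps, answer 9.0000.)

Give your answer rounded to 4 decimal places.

Step 0: x=[6.4000] v=[0.0000]
Step 1: x=[6.3518] v=[-0.3214]
Step 2: x=[6.2563] v=[-0.6366]
Step 3: x=[6.1154] v=[-0.9396]
Step 4: x=[5.9317] v=[-1.2244]
Step 5: x=[5.7089] v=[-1.4856]
Step 6: x=[5.4512] v=[-1.7182]
Step 7: x=[5.1636] v=[-1.9176]
Step 8: x=[4.8516] v=[-2.0801]
Step 9: x=[4.5212] v=[-2.2025]
Step 10: x=[4.1788] v=[-2.2824]
Step 11: x=[3.8311] v=[-2.3183]
Step 12: x=[3.4847] v=[-2.3094]
Step 13: x=[3.1463] v=[-2.2560]
Step 14: x=[2.8224] v=[-2.1591]
Step 15: x=[2.5193] v=[-2.0205]
Step 16: x=[2.2429] v=[-1.8430]
Step 17: x=[1.9984] v=[-1.6299]
Step 18: x=[1.7906] v=[-1.3854]
Step 19: x=[1.6235] v=[-1.1142]
Step 20: x=[1.5003] v=[-0.8215]
Step 21: x=[1.4234] v=[-0.5130]
Step 22: x=[1.3942] v=[-0.1946]
Step 23: x=[1.4133] v=[0.1276]
First v>=0 after going negative at step 23, time=3.4500

Answer: 3.4500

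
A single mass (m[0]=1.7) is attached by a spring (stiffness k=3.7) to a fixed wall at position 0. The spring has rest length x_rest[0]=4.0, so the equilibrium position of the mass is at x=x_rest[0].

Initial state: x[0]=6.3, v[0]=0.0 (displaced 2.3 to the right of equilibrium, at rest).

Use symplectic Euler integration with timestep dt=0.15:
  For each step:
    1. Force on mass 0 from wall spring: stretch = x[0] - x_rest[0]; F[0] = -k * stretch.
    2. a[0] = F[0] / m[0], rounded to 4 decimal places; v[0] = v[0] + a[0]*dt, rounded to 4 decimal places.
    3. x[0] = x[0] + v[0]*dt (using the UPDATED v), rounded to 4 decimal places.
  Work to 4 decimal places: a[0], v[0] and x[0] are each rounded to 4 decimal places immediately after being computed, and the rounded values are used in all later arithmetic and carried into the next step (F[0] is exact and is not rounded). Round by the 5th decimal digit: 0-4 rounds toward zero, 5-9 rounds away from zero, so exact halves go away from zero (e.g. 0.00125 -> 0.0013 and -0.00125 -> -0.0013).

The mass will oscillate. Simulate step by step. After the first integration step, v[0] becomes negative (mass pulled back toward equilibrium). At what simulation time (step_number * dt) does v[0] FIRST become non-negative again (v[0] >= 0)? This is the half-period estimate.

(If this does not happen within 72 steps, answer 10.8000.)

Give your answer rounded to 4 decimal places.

Answer: 2.2500

Derivation:
Step 0: x=[6.3000] v=[0.0000]
Step 1: x=[6.1874] v=[-0.7509]
Step 2: x=[5.9677] v=[-1.4650]
Step 3: x=[5.6516] v=[-2.1074]
Step 4: x=[5.2546] v=[-2.6466]
Step 5: x=[4.7962] v=[-3.0562]
Step 6: x=[4.2988] v=[-3.3161]
Step 7: x=[3.7868] v=[-3.4136]
Step 8: x=[3.2852] v=[-3.3440]
Step 9: x=[2.8186] v=[-3.1106]
Step 10: x=[2.4099] v=[-2.7249]
Step 11: x=[2.0790] v=[-2.2058]
Step 12: x=[1.8422] v=[-1.5787]
Step 13: x=[1.7111] v=[-0.8742]
Step 14: x=[1.6921] v=[-0.1269]
Step 15: x=[1.7861] v=[0.6266]
First v>=0 after going negative at step 15, time=2.2500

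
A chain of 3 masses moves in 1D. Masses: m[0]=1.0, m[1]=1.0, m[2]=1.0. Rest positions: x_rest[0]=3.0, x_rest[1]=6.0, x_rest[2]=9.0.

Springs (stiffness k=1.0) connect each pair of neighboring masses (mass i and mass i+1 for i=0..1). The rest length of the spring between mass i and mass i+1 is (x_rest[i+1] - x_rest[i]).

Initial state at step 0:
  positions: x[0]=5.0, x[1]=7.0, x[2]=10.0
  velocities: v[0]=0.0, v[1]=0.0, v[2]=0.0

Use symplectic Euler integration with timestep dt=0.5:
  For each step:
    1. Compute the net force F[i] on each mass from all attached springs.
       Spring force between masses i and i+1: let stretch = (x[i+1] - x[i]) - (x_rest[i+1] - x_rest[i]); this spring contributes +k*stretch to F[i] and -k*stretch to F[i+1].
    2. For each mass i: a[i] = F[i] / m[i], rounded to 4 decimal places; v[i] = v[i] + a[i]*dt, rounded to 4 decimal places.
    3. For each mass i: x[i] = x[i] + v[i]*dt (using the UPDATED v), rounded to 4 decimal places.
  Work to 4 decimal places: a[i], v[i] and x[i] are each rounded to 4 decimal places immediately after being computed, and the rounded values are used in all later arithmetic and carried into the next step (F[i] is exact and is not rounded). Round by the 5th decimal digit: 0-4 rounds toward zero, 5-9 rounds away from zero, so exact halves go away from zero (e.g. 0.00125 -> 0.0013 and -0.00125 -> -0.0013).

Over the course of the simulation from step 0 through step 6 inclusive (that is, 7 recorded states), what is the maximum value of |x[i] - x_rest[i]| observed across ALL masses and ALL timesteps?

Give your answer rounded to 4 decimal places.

Step 0: x=[5.0000 7.0000 10.0000] v=[0.0000 0.0000 0.0000]
Step 1: x=[4.7500 7.2500 10.0000] v=[-0.5000 0.5000 0.0000]
Step 2: x=[4.3750 7.5625 10.0625] v=[-0.7500 0.6250 0.1250]
Step 3: x=[4.0469 7.7032 10.2500] v=[-0.6563 0.2813 0.3750]
Step 4: x=[3.8828 7.5665 10.5508] v=[-0.3282 -0.2735 0.6016]
Step 5: x=[3.8897 7.2549 10.8556] v=[0.0137 -0.6232 0.6095]
Step 6: x=[3.9879 7.0022 11.0102] v=[0.1963 -0.5055 0.3092]
Max displacement = 2.0102

Answer: 2.0102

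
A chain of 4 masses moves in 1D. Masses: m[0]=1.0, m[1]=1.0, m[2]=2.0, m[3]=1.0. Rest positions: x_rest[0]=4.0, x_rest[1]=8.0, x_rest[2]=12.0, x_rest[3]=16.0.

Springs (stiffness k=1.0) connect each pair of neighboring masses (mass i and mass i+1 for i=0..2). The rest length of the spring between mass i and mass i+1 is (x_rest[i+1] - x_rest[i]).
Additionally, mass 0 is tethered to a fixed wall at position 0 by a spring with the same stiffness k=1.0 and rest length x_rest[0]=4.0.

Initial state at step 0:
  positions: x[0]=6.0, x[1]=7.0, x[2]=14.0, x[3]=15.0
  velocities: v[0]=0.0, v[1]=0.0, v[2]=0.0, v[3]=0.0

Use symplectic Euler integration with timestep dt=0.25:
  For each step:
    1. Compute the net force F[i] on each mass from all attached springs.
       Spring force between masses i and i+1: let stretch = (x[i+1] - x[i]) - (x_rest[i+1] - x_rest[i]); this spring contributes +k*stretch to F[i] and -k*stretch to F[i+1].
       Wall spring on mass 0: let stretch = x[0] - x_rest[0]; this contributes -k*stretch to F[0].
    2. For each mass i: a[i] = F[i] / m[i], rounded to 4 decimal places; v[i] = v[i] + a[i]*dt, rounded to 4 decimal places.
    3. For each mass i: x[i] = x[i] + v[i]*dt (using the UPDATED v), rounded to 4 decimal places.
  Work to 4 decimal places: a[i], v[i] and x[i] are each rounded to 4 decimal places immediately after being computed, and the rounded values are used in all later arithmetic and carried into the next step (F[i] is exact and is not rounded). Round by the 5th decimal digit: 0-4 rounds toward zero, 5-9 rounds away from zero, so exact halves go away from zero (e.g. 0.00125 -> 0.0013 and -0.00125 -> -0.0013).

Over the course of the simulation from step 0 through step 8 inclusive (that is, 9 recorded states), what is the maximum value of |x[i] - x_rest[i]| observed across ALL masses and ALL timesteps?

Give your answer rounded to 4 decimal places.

Step 0: x=[6.0000 7.0000 14.0000 15.0000] v=[0.0000 0.0000 0.0000 0.0000]
Step 1: x=[5.6875 7.3750 13.8125 15.1875] v=[-1.2500 1.5000 -0.7500 0.7500]
Step 2: x=[5.1250 8.0469 13.4668 15.5391] v=[-2.2500 2.6875 -1.3828 1.4063]
Step 3: x=[4.4248 8.8749 13.0165 16.0112] v=[-2.8008 3.3120 -1.8013 1.8882]
Step 4: x=[3.7262 9.6836 12.5303 16.5461] v=[-2.7945 3.2349 -1.9447 2.1395]
Step 5: x=[3.1670 10.2979 12.0807 17.0800] v=[-2.2367 2.4572 -1.7986 2.1356]
Step 6: x=[2.8556 10.5780 11.7316 17.5515] v=[-1.2457 1.1202 -1.3965 1.8858]
Step 7: x=[2.8484 10.4475 11.5283 17.9092] v=[-0.0290 -0.5220 -0.8132 1.4308]
Step 8: x=[3.1381 9.9096 11.4906 18.1181] v=[1.1587 -2.1516 -0.1507 0.8356]
Max displacement = 2.5780

Answer: 2.5780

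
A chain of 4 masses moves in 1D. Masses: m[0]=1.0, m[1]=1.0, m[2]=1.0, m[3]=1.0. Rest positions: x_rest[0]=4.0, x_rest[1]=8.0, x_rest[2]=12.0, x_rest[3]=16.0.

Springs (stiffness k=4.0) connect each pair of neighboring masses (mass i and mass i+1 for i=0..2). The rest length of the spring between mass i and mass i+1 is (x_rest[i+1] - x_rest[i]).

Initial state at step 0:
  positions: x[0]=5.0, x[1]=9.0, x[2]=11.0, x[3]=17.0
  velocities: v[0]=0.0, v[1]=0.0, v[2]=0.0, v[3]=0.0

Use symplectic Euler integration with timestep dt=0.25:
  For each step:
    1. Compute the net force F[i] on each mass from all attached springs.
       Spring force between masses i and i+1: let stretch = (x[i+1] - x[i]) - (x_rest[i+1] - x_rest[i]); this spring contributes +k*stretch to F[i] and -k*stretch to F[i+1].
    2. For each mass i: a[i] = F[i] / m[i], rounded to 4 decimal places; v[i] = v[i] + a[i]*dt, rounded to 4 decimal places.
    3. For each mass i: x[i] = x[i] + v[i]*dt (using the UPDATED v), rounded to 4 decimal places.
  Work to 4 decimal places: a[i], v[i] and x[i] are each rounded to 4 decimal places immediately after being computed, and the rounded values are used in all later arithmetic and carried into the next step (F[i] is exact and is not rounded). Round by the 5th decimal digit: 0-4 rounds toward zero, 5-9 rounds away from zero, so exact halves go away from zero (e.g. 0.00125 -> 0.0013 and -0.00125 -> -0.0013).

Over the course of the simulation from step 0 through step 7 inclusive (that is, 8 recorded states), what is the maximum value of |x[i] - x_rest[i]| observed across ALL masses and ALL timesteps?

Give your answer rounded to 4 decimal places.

Step 0: x=[5.0000 9.0000 11.0000 17.0000] v=[0.0000 0.0000 0.0000 0.0000]
Step 1: x=[5.0000 8.5000 12.0000 16.5000] v=[0.0000 -2.0000 4.0000 -2.0000]
Step 2: x=[4.8750 8.0000 13.2500 15.8750] v=[-0.5000 -2.0000 5.0000 -2.5000]
Step 3: x=[4.5313 8.0313 13.8438 15.5938] v=[-1.3750 0.1250 2.3750 -1.1250]
Step 4: x=[4.0626 8.6407 13.4219 15.8751] v=[-1.8750 2.4375 -1.6875 1.1250]
Step 5: x=[3.7384 9.3009 12.4180 16.5431] v=[-1.2969 2.6406 -4.0155 2.6718]
Step 6: x=[3.8048 9.3497 11.6661 17.1798] v=[0.2656 0.1952 -3.0075 2.5467]
Step 7: x=[4.2574 8.5914 11.7136 17.4381] v=[1.8105 -3.0333 0.1898 1.0330]
Max displacement = 1.8438

Answer: 1.8438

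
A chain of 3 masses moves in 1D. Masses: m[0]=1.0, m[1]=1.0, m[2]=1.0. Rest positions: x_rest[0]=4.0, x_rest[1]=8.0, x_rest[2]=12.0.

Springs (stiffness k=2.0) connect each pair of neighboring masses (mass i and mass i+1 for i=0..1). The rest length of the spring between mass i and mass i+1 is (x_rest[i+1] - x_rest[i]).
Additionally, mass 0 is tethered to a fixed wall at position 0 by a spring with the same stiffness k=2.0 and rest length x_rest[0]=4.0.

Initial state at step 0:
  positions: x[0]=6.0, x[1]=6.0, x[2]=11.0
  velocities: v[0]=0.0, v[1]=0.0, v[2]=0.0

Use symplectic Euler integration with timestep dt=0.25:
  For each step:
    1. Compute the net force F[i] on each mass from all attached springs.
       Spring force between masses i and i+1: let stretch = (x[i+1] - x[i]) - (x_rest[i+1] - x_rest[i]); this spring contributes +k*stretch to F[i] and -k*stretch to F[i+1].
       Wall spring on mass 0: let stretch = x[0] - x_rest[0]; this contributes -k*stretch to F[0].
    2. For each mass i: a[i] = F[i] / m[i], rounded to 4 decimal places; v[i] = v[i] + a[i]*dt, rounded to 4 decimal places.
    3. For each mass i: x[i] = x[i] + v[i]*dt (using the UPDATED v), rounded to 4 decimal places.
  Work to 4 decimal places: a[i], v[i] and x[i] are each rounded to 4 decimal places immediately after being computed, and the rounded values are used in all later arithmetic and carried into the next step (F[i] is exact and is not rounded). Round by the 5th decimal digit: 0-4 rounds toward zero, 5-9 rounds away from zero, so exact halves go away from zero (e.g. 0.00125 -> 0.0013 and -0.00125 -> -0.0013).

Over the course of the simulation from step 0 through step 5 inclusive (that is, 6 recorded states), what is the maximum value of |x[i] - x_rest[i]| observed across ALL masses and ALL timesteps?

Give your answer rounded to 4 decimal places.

Answer: 2.4083

Derivation:
Step 0: x=[6.0000 6.0000 11.0000] v=[0.0000 0.0000 0.0000]
Step 1: x=[5.2500 6.6250 10.8750] v=[-3.0000 2.5000 -0.5000]
Step 2: x=[4.0156 7.6094 10.7188] v=[-4.9375 3.9375 -0.6250]
Step 3: x=[2.7285 8.5332 10.6739] v=[-5.1484 3.6953 -0.1797]
Step 4: x=[1.8259 8.9990 10.8614] v=[-3.6103 1.8633 0.7500]
Step 5: x=[1.5917 8.8010 11.3161] v=[-0.9367 -0.7921 1.8188]
Max displacement = 2.4083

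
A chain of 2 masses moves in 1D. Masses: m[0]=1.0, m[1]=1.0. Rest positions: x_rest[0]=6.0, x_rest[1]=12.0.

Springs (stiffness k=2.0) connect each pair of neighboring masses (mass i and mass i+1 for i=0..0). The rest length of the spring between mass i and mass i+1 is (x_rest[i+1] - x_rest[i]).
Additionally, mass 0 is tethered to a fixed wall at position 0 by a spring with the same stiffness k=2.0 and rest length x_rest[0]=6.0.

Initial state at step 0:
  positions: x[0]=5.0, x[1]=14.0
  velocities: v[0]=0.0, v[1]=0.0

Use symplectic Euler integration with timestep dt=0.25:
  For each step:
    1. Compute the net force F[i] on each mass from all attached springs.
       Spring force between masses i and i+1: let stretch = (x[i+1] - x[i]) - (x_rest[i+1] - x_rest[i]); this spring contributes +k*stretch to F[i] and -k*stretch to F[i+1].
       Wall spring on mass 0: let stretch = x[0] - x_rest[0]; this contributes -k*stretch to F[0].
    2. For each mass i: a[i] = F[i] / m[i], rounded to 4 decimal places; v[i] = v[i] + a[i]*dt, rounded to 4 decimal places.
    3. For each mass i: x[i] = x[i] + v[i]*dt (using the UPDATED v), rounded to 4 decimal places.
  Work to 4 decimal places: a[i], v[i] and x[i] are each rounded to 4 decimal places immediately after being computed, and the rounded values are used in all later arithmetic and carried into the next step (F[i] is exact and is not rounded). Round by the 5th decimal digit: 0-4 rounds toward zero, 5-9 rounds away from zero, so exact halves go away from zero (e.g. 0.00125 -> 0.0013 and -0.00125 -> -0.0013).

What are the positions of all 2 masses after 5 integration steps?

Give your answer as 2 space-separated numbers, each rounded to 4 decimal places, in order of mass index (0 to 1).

Step 0: x=[5.0000 14.0000] v=[0.0000 0.0000]
Step 1: x=[5.5000 13.6250] v=[2.0000 -1.5000]
Step 2: x=[6.3281 12.9844] v=[3.3125 -2.5625]
Step 3: x=[7.1973 12.2617] v=[3.4766 -2.8907]
Step 4: x=[7.7999 11.6560] v=[2.4102 -2.4229]
Step 5: x=[7.9095 11.3183] v=[0.4383 -1.3510]

Answer: 7.9095 11.3183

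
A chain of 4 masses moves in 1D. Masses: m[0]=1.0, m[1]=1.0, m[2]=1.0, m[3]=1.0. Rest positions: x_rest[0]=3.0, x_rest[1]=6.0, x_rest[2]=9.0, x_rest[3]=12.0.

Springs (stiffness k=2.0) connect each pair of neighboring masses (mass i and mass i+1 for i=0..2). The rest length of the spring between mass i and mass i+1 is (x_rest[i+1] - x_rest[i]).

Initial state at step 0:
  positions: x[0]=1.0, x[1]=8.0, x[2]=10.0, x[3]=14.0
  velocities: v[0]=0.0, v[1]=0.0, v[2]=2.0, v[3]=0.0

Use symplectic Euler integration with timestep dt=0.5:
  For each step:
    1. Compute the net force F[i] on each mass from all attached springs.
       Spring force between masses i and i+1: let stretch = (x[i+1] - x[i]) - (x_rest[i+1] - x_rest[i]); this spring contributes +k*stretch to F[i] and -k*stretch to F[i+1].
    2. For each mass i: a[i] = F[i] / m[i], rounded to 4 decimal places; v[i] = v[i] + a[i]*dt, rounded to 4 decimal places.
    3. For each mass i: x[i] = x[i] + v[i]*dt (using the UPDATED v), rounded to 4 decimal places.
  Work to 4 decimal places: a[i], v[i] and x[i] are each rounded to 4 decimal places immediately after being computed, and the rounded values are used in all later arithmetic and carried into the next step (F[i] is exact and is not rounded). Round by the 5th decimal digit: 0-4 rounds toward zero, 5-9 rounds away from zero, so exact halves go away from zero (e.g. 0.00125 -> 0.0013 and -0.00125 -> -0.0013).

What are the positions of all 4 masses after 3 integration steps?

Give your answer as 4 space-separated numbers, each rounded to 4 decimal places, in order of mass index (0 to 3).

Step 0: x=[1.0000 8.0000 10.0000 14.0000] v=[0.0000 0.0000 2.0000 0.0000]
Step 1: x=[3.0000 5.5000 12.0000 13.5000] v=[4.0000 -5.0000 4.0000 -1.0000]
Step 2: x=[4.7500 5.0000 11.5000 13.7500] v=[3.5000 -1.0000 -1.0000 0.5000]
Step 3: x=[5.1250 7.6250 8.8750 14.3750] v=[0.7500 5.2500 -5.2500 1.2500]

Answer: 5.1250 7.6250 8.8750 14.3750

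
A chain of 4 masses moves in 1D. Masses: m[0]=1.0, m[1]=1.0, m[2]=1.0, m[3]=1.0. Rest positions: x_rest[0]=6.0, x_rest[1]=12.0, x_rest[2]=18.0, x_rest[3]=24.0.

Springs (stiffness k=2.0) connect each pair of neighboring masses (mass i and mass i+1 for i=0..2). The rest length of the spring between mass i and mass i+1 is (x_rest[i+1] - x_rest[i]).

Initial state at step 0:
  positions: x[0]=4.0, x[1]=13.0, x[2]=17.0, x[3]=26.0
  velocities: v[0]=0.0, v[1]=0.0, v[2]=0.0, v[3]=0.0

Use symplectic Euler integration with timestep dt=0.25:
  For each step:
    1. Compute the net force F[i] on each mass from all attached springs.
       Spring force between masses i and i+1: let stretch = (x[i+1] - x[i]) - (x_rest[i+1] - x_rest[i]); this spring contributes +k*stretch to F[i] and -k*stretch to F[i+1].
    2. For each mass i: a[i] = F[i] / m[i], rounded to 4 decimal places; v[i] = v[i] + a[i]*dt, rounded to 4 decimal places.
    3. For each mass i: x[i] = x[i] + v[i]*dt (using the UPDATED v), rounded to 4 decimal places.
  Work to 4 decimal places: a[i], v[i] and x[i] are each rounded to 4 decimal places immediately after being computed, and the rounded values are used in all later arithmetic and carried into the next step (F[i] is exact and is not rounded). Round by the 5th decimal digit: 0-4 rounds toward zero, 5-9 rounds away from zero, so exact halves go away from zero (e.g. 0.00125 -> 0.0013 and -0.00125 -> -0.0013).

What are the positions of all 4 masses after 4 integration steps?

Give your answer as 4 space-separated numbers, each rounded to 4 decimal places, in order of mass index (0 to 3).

Step 0: x=[4.0000 13.0000 17.0000 26.0000] v=[0.0000 0.0000 0.0000 0.0000]
Step 1: x=[4.3750 12.3750 17.6250 25.6250] v=[1.5000 -2.5000 2.5000 -1.5000]
Step 2: x=[5.0000 11.4063 18.5938 25.0000] v=[2.5000 -3.8750 3.8750 -2.5000]
Step 3: x=[5.6758 10.5352 19.4649 24.3242] v=[2.7032 -3.4844 3.4844 -2.7031]
Step 4: x=[6.2090 10.1729 19.8272 23.7910] v=[2.1329 -1.4493 1.4492 -2.1328]

Answer: 6.2090 10.1729 19.8272 23.7910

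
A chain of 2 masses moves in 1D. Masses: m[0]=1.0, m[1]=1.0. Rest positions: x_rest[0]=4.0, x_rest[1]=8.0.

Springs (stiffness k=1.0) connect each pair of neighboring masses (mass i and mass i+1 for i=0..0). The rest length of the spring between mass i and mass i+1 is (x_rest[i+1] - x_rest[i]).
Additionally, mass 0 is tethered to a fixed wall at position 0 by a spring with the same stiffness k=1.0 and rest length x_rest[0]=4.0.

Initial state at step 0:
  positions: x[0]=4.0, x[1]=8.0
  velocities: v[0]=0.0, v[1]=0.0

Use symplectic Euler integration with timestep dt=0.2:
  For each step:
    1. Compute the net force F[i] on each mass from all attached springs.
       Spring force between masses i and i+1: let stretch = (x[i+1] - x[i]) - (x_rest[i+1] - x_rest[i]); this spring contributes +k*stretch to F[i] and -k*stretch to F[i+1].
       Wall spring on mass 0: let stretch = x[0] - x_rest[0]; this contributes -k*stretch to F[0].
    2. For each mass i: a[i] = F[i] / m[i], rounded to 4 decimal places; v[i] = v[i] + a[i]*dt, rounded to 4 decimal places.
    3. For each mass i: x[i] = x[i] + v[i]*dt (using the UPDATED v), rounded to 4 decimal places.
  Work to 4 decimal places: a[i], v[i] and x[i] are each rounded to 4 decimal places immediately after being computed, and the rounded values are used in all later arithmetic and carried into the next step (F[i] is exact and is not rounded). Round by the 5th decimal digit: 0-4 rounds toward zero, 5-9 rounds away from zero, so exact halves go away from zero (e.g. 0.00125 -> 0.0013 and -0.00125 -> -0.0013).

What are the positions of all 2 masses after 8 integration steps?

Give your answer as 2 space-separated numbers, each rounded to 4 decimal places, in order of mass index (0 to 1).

Step 0: x=[4.0000 8.0000] v=[0.0000 0.0000]
Step 1: x=[4.0000 8.0000] v=[0.0000 0.0000]
Step 2: x=[4.0000 8.0000] v=[0.0000 0.0000]
Step 3: x=[4.0000 8.0000] v=[0.0000 0.0000]
Step 4: x=[4.0000 8.0000] v=[0.0000 0.0000]
Step 5: x=[4.0000 8.0000] v=[0.0000 0.0000]
Step 6: x=[4.0000 8.0000] v=[0.0000 0.0000]
Step 7: x=[4.0000 8.0000] v=[0.0000 0.0000]
Step 8: x=[4.0000 8.0000] v=[0.0000 0.0000]

Answer: 4.0000 8.0000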